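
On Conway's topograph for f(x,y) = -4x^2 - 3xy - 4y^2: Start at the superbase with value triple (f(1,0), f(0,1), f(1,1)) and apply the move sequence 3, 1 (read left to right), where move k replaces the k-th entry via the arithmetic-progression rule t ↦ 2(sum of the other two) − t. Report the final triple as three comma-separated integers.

start (-4,-4,-11) = (f(1,0),f(0,1),f(1,1))
replace slot 3: 2·((-4)+(-4)) − (-11) = -5 → (-4,-4,-5)
replace slot 1: 2·((-4)+(-5)) − (-4) = -14 → (-14,-4,-5)

-14,-4,-5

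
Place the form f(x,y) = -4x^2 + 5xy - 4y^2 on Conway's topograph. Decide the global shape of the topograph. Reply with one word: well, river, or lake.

D = b²−4ac = 5² − 4·(-4)·(-4) = -39
D < 0 ⇒ definite ⇒ every region one sign ⇒ single well

well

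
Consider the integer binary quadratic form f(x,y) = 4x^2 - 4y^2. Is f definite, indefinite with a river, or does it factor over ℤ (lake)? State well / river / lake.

D = b²−4ac = 0² − 4·4·(-4) = 64
D = 8² is a perfect square ⇒ form factors over ℤ ⇒ lakes

lake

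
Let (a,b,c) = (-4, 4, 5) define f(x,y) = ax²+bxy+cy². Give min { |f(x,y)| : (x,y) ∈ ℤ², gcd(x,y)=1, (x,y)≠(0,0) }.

river: ρ → (5,6,-3)
river: ρ → (-3,6,5)
river: ρ → (5,4,-4)
river: ρ → (-4,4,5)
closes: descent 0, river 4
min |a| on river = 3

3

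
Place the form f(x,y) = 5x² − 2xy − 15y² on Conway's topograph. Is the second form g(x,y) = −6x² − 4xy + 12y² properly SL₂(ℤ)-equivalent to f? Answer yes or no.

D₁ = 304, D₂ = 304
river cycle of f (length 12): (5, 8, -12), (-12, 16, 1), (1, 16, -12), (-12, 8, 5), (5, 12, -8), (-8, 4, 9), (9, 14, -3), (-3, 16, 4), (4, 16, -3), (-3, 14, 9), … (2 more)
river cycle of g (length 6): (-6, 8, 10), (10, 12, -4), (-4, 12, 10), (10, 8, -6), (-6, 16, 2), (2, 16, -6)
cycles differ ⇒ inequivalent

no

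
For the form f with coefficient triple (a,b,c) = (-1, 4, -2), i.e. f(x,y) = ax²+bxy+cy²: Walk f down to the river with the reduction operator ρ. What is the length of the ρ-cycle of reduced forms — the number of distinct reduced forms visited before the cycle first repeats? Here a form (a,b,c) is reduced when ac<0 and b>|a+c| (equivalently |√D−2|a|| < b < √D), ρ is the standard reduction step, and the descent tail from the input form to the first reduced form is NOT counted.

D = 8, ⌊√D⌋ = 2
descent: ρ → (-2,0,1)
descent: ρ → (1,2,-1)  [lands on river]
river: ρ → (-1,2,1)
ρ-cycle length = 2 (tail of 2 descent steps not counted)

2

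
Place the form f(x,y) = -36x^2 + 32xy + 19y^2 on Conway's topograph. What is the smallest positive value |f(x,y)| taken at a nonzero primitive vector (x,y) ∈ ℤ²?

river: ρ → (19,44,-24)
river: ρ → (-24,52,11)
river: ρ → (11,58,-9)
river: ρ → (-9,50,35)
river: ρ → (35,20,-24)
river: ρ → (-24,28,31)
river: ρ → (31,34,-21)
river: ρ → (-21,50,15)
river: ρ → (15,40,-36)
river: ρ → (-36,32,19)
closes: descent 0, river 10
min |a| on river = 9

9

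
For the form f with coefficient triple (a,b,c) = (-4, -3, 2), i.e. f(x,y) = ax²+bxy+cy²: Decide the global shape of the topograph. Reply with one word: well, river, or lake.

D = b²−4ac = (-3)² − 4·(-4)·2 = 41
D > 0 non-square ⇒ indefinite ⇒ periodic river

river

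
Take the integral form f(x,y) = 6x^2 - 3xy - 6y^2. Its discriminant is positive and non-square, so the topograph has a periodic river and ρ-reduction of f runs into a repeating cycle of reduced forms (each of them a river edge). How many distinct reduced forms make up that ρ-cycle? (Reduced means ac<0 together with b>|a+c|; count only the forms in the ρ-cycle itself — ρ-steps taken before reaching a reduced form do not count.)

D = 153, ⌊√D⌋ = 12
descent: ρ → (-6,3,6)  [lands on river]
river: ρ → (6,9,-3)
river: ρ → (-3,9,6)
river: ρ → (6,3,-6)
river: ρ → (-6,9,3)
river: ρ → (3,9,-6)
ρ-cycle length = 6 (tail of 1 descent step not counted)

6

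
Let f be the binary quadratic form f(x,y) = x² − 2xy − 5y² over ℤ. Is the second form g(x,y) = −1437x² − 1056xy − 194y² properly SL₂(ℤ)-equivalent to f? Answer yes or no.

D₁ = 24, D₂ = 24
river cycle of f (length 2): (1, 4, -2), (-2, 4, 1)
river cycle of g (length 2): (-2, 4, 1), (1, 4, -2)
cycles coincide ⇒ equivalent

yes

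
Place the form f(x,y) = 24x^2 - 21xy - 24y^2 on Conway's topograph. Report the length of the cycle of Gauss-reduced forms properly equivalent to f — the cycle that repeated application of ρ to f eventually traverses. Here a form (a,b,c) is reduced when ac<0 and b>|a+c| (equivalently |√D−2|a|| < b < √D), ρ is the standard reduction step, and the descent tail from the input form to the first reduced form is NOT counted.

D = 2745, ⌊√D⌋ = 52
descent: ρ → (-24,21,24)  [lands on river]
river: ρ → (24,27,-21)
river: ρ → (-21,15,30)
river: ρ → (30,45,-6)
river: ρ → (-6,51,6)
river: ρ → (6,45,-30)
river: ρ → (-30,15,21)
river: ρ → (21,27,-24)
ρ-cycle length = 8 (tail of 1 descent step not counted)

8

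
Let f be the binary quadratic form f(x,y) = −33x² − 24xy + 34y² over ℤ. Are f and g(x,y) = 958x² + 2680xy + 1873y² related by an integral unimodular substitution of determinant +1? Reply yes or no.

D₁ = 5064, D₂ = 5064
river cycle of f (length 22): (34, 24, -33), (-33, 42, 25), (25, 58, -17), (-17, 44, 46), (46, 48, -15), (-15, 42, 55), (55, 68, -2), (-2, 68, 55), (55, 42, -15), (-15, 48, 46), … (12 more)
river cycle of g (length 22): (25, 58, -17), (-17, 44, 46), (46, 48, -15), (-15, 42, 55), (55, 68, -2), (-2, 68, 55), (55, 42, -15), (-15, 48, 46), (46, 44, -17), (-17, 58, 25), … (12 more)
cycles coincide ⇒ equivalent

yes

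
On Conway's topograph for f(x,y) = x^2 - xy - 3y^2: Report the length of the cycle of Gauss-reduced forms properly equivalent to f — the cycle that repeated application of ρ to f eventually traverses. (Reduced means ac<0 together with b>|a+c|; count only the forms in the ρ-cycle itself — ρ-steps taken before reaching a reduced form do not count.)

D = 13, ⌊√D⌋ = 3
descent: ρ → (-3,1,1)
descent: ρ → (1,3,-1)  [lands on river]
river: ρ → (-1,3,1)
ρ-cycle length = 2 (tail of 2 descent steps not counted)

2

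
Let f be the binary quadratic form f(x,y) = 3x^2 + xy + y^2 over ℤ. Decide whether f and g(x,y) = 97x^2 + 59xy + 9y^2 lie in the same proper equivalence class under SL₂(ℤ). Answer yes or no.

D₁ = -11, D₂ = -11
f: flip: (3,1,1)→(1,-1,3)
f: translate: b→1 (≡-1 mod 2), so (1,-1,3)→(1,1,3)
f: reduced (well bottom): (1,1,3) with a≤c, −a<b≤a
g: flip: (97,59,9)→(9,-59,97)
g: translate: b→-5 (≡-59 mod 18), so (9,-59,97)→(9,-5,1)
g: flip: (9,-5,1)→(1,5,9)
g: translate: b→1 (≡5 mod 2), so (1,5,9)→(1,1,3)
g: reduced (well bottom): (1,1,3) with a≤c, −a<b≤a
reduced forms (1, 1, 3) vs (1, 1, 3) ⇒ equivalent

yes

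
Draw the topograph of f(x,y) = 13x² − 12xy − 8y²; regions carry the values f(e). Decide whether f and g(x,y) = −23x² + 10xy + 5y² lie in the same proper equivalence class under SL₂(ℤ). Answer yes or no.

D₁ = 560, D₂ = 560
river cycle of f (length 6): (-8, 12, 13), (13, 14, -7), (-7, 14, 13), (13, 12, -8), (-8, 20, 5), (5, 20, -8)
river cycle of g (length 6): (5, 20, -8), (-8, 12, 13), (13, 14, -7), (-7, 14, 13), (13, 12, -8), (-8, 20, 5)
cycles coincide ⇒ equivalent

yes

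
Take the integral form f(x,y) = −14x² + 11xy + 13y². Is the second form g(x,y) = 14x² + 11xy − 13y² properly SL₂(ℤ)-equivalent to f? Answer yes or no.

D₁ = 849, D₂ = 849
river cycle of f (length 34): (13, 15, -12), (-12, 9, 16), (16, 23, -5), (-5, 27, 6), (6, 21, -17), (-17, 13, 10), (10, 27, -3), (-3, 27, 10), (10, 13, -17), (-17, 21, 6), … (24 more)
river cycle of g (length 34): (-13, 15, 12), (12, 9, -16), (-16, 23, 5), (5, 27, -6), (-6, 21, 17), (17, 13, -10), (-10, 27, 3), (3, 27, -10), (-10, 13, 17), (17, 21, -6), … (24 more)
cycles differ ⇒ inequivalent

no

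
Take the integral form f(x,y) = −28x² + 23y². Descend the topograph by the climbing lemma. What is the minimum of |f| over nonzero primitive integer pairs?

descent: ρ → (23,46,-5)  [lands on river]
river: ρ → (-5,44,32)
river: ρ → (32,20,-17)
river: ρ → (-17,48,4)
river: ρ → (4,48,-17)
river: ρ → (-17,20,32)
river: ρ → (32,44,-5)
river: ρ → (-5,46,23)
closes: descent 1, river 8
min |a| on river = 4

4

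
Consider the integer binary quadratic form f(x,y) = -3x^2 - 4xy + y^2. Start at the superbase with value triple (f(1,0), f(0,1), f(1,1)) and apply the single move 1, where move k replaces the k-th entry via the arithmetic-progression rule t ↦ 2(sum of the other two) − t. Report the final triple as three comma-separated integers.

start (-3,1,-6) = (f(1,0),f(0,1),f(1,1))
replace slot 1: 2·(1+(-6)) − (-3) = -7 → (-7,1,-6)

-7,1,-6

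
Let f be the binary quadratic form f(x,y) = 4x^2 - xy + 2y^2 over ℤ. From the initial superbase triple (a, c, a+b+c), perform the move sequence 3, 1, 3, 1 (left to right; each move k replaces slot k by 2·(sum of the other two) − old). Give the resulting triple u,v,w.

start (4,2,5) = (f(1,0),f(0,1),f(1,1))
replace slot 3: 2·(4+2) − 5 = 7 → (4,2,7)
replace slot 1: 2·(2+7) − 4 = 14 → (14,2,7)
replace slot 3: 2·(14+2) − 7 = 25 → (14,2,25)
replace slot 1: 2·(2+25) − 14 = 40 → (40,2,25)

40,2,25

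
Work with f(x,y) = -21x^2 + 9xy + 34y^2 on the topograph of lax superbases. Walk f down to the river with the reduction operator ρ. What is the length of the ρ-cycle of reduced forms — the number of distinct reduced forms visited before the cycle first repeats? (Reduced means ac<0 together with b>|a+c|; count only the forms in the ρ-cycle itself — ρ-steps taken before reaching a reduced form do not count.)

D = 2937, ⌊√D⌋ = 54
descent: ρ → (34,-9,-21)
descent: ρ → (-21,51,4)  [lands on river]
river: ρ → (4,53,-8)
river: ρ → (-8,43,34)
river: ρ → (34,25,-17)
river: ρ → (-17,43,16)
river: ρ → (16,53,-2)
river: ρ → (-2,51,42)
river: ρ → (42,33,-11)
river: ρ → (-11,33,42)
river: ρ → (42,51,-2)
river: ρ → (-2,53,16)
river: ρ → (16,43,-17)
river: ρ → (-17,25,34)
river: ρ → (34,43,-8)
river: ρ → (-8,53,4)
river: ρ → (4,51,-21)
river: ρ → (-21,33,22)
river: ρ → (22,11,-32)
river: ρ → (-32,53,1)
river: ρ → (1,53,-32)
river: ρ → (-32,11,22)
river: ρ → (22,33,-21)
ρ-cycle length = 22 (tail of 2 descent steps not counted)

22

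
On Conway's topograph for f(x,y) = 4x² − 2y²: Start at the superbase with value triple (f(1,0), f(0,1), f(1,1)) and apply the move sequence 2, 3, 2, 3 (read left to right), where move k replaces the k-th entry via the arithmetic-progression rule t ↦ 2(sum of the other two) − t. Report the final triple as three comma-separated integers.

start (4,-2,2) = (f(1,0),f(0,1),f(1,1))
replace slot 2: 2·(4+2) − (-2) = 14 → (4,14,2)
replace slot 3: 2·(4+14) − 2 = 34 → (4,14,34)
replace slot 2: 2·(4+34) − 14 = 62 → (4,62,34)
replace slot 3: 2·(4+62) − 34 = 98 → (4,62,98)

4,62,98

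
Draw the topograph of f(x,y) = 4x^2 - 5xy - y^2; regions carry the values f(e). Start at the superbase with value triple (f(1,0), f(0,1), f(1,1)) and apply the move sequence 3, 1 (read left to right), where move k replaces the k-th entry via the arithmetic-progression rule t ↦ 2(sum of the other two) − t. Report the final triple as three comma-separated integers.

start (4,-1,-2) = (f(1,0),f(0,1),f(1,1))
replace slot 3: 2·(4+(-1)) − (-2) = 8 → (4,-1,8)
replace slot 1: 2·((-1)+8) − 4 = 10 → (10,-1,8)

10,-1,8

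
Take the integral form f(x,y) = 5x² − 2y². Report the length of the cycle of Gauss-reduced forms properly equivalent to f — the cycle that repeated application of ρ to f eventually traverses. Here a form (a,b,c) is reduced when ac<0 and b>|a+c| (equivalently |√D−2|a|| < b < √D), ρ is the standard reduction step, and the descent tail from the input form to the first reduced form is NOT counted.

D = 40, ⌊√D⌋ = 6
descent: ρ → (-2,4,3)  [lands on river]
river: ρ → (3,2,-3)
river: ρ → (-3,4,2)
river: ρ → (2,4,-3)
river: ρ → (-3,2,3)
river: ρ → (3,4,-2)
ρ-cycle length = 6 (tail of 1 descent step not counted)

6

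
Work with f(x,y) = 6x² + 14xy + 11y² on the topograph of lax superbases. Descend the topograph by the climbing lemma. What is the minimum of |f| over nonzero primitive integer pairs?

translate: b→2 (≡14 mod 12), so (6,14,11)→(6,2,3)
flip: (6,2,3)→(3,-2,6)
reduced (well bottom): (3,-2,6) with a≤c, −a<b≤a
well minimum = a = 3

3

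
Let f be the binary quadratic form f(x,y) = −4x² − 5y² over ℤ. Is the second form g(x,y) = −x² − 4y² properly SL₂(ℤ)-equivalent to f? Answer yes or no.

D₁ = -80, D₂ = -16
discriminants differ ⇒ not SL₂(ℤ)-equivalent

no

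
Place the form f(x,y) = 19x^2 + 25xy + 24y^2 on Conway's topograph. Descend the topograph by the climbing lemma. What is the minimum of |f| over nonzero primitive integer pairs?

translate: b→-13 (≡25 mod 38), so (19,25,24)→(19,-13,18)
flip: (19,-13,18)→(18,13,19)
reduced (well bottom): (18,13,19) with a≤c, −a<b≤a
well minimum = a = 18

18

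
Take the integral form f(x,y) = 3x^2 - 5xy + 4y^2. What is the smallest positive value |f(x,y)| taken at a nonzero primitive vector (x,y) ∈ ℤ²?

translate: b→1 (≡-5 mod 6), so (3,-5,4)→(3,1,2)
flip: (3,1,2)→(2,-1,3)
reduced (well bottom): (2,-1,3) with a≤c, −a<b≤a
well minimum = a = 2

2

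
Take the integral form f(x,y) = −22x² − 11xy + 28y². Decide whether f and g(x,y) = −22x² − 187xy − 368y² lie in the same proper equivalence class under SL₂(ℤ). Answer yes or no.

D₁ = 2585, D₂ = 2585
river cycle of f (length 20): (28, 11, -22), (-22, 33, 17), (17, 35, -20), (-20, 45, 7), (7, 39, -38), (-38, 37, 8), (8, 43, -23), (-23, 49, 2), (2, 47, -47), (-47, 47, 2), … (10 more)
river cycle of g (length 20): (-22, 33, 17), (17, 35, -20), (-20, 45, 7), (7, 39, -38), (-38, 37, 8), (8, 43, -23), (-23, 49, 2), (2, 47, -47), (-47, 47, 2), (2, 49, -23), … (10 more)
cycles coincide ⇒ equivalent

yes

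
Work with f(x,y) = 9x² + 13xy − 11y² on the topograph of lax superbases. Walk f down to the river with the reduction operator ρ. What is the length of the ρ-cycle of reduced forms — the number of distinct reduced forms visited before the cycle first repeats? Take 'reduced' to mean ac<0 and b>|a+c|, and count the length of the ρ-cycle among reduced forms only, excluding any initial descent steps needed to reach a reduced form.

D = 565, ⌊√D⌋ = 23
river: ρ → (-11,9,11)
river: ρ → (11,13,-9)
river: ρ → (-9,23,1)
river: ρ → (1,23,-9)
river: ρ → (-9,13,11)
river: ρ → (11,9,-11)
river: ρ → (-11,13,9)
river: ρ → (9,23,-1)
river: ρ → (-1,23,9)
river: ρ → (9,13,-11)
ρ-cycle length = 10 (tail of 0 descent steps not counted)

10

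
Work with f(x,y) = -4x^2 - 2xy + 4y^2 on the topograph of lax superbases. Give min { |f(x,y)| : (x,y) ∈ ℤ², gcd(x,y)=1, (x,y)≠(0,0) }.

descent: ρ → (4,2,-4)  [lands on river]
river: ρ → (-4,6,2)
river: ρ → (2,6,-4)
river: ρ → (-4,2,4)
river: ρ → (4,6,-2)
river: ρ → (-2,6,4)
closes: descent 1, river 6
min |a| on river = 2

2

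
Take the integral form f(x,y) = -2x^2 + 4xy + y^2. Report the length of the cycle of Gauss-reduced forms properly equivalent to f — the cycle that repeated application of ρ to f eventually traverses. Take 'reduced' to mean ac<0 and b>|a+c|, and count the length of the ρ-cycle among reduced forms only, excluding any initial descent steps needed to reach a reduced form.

D = 24, ⌊√D⌋ = 4
river: ρ → (1,4,-2)
river: ρ → (-2,4,1)
ρ-cycle length = 2 (tail of 0 descent steps not counted)

2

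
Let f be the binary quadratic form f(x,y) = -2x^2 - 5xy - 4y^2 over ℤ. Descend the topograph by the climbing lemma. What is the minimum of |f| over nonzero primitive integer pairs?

translate: b→1 (≡5 mod 4), so (2,5,4)→(2,1,1)
flip: (2,1,1)→(1,-1,2)
translate: b→1 (≡-1 mod 2), so (1,-1,2)→(1,1,2)
reduced (well bottom): (1,1,2) with a≤c, −a<b≤a
well minimum |f| = |-1| = 1 (negative-definite)

1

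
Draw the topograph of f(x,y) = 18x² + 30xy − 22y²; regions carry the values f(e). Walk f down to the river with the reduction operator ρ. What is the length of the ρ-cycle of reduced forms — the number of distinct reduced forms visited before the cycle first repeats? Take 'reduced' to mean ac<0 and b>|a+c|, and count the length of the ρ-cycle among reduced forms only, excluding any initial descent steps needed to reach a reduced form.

D = 2484, ⌊√D⌋ = 49
river: ρ → (-22,14,26)
river: ρ → (26,38,-10)
river: ρ → (-10,42,18)
river: ρ → (18,30,-22)
ρ-cycle length = 4 (tail of 0 descent steps not counted)

4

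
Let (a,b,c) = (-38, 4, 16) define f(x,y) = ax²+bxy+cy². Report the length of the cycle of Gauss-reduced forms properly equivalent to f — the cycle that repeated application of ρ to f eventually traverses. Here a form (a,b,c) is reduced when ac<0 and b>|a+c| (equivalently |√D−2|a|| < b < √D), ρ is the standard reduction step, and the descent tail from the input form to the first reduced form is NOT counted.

D = 2448, ⌊√D⌋ = 49
descent: ρ → (16,28,-26)  [lands on river]
river: ρ → (-26,24,18)
river: ρ → (18,48,-2)
river: ρ → (-2,48,18)
river: ρ → (18,24,-26)
river: ρ → (-26,28,16)
river: ρ → (16,36,-18)
river: ρ → (-18,36,16)
ρ-cycle length = 8 (tail of 1 descent step not counted)

8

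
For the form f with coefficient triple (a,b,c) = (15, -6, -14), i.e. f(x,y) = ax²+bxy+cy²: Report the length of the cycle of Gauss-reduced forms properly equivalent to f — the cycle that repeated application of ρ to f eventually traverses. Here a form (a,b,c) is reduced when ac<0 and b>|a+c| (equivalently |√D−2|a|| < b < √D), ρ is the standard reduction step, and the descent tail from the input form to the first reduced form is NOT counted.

D = 876, ⌊√D⌋ = 29
descent: ρ → (-14,6,15)  [lands on river]
river: ρ → (15,24,-5)
river: ρ → (-5,26,10)
river: ρ → (10,14,-17)
river: ρ → (-17,20,7)
river: ρ → (7,22,-14)
ρ-cycle length = 6 (tail of 1 descent step not counted)

6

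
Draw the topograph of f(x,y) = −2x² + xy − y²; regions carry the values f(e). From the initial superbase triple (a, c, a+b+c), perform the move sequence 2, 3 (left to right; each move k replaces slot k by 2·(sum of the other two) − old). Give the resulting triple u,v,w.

start (-2,-1,-2) = (f(1,0),f(0,1),f(1,1))
replace slot 2: 2·((-2)+(-2)) − (-1) = -7 → (-2,-7,-2)
replace slot 3: 2·((-2)+(-7)) − (-2) = -16 → (-2,-7,-16)

-2,-7,-16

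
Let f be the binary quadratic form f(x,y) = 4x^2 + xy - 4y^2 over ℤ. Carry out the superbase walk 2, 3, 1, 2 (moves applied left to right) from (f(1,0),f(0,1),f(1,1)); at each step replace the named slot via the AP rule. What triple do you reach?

start (4,-4,1) = (f(1,0),f(0,1),f(1,1))
replace slot 2: 2·(4+1) − (-4) = 14 → (4,14,1)
replace slot 3: 2·(4+14) − 1 = 35 → (4,14,35)
replace slot 1: 2·(14+35) − 4 = 94 → (94,14,35)
replace slot 2: 2·(94+35) − 14 = 244 → (94,244,35)

94,244,35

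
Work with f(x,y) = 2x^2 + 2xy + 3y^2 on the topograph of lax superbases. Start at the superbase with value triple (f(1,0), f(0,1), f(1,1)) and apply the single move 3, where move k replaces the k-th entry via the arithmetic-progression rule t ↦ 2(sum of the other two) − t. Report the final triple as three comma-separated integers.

start (2,3,7) = (f(1,0),f(0,1),f(1,1))
replace slot 3: 2·(2+3) − 7 = 3 → (2,3,3)

2,3,3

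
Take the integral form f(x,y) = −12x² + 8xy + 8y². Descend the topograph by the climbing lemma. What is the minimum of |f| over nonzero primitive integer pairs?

river: ρ → (8,8,-12)
river: ρ → (-12,16,4)
river: ρ → (4,16,-12)
river: ρ → (-12,8,8)
closes: descent 0, river 4
min |a| on river = 4

4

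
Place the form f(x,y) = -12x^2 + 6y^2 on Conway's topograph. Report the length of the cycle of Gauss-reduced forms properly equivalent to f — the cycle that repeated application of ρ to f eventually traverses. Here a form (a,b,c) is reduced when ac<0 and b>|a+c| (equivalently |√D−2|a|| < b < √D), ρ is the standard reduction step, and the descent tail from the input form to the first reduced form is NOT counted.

D = 288, ⌊√D⌋ = 16
descent: ρ → (6,12,-6)  [lands on river]
river: ρ → (-6,12,6)
ρ-cycle length = 2 (tail of 1 descent step not counted)

2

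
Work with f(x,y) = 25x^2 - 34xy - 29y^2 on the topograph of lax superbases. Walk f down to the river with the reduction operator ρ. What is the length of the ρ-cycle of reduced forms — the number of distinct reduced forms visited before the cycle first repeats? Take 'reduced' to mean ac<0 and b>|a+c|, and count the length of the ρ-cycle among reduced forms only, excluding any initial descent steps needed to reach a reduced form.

D = 4056, ⌊√D⌋ = 63
descent: ρ → (-29,34,25)  [lands on river]
river: ρ → (25,16,-38)
river: ρ → (-38,60,3)
river: ρ → (3,60,-38)
river: ρ → (-38,16,25)
river: ρ → (25,34,-29)
river: ρ → (-29,24,30)
river: ρ → (30,36,-23)
river: ρ → (-23,56,10)
river: ρ → (10,44,-53)
river: ρ → (-53,62,1)
river: ρ → (1,62,-53)
river: ρ → (-53,44,10)
river: ρ → (10,56,-23)
river: ρ → (-23,36,30)
river: ρ → (30,24,-29)
ρ-cycle length = 16 (tail of 1 descent step not counted)

16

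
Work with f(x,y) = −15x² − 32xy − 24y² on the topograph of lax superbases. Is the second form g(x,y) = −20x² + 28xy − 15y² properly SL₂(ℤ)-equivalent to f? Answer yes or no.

D₁ = -416, D₂ = -416
f is negative-definite; reduce −f:
−f: translate: b→2 (≡32 mod 30), so (15,32,24)→(15,2,7)
−f: flip: (15,2,7)→(7,-2,15)
−f: reduced (well bottom): (7,-2,15) with a≤c, −a<b≤a
flip sign back: reduced form of f is (-7,2,-15)
g is negative-definite; reduce −g:
−g: translate: b→12 (≡-28 mod 40), so (20,-28,15)→(20,12,7)
−g: flip: (20,12,7)→(7,-12,20)
−g: translate: b→2 (≡-12 mod 14), so (7,-12,20)→(7,2,15)
−g: reduced (well bottom): (7,2,15) with a≤c, −a<b≤a
flip sign back: reduced form of g is (-7,-2,-15)
reduced forms (-7, 2, -15) vs (-7, -2, -15) ⇒ inequivalent

no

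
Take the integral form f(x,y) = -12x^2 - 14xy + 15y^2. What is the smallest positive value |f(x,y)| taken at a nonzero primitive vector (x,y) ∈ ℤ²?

descent: ρ → (15,14,-12)  [lands on river]
river: ρ → (-12,10,17)
river: ρ → (17,24,-5)
river: ρ → (-5,26,12)
river: ρ → (12,22,-9)
river: ρ → (-9,14,20)
river: ρ → (20,26,-3)
river: ρ → (-3,28,11)
river: ρ → (11,16,-15)
river: ρ → (-15,14,12)
river: ρ → (12,10,-17)
river: ρ → (-17,24,5)
river: ρ → (5,26,-12)
river: ρ → (-12,22,9)
river: ρ → (9,14,-20)
river: ρ → (-20,26,3)
river: ρ → (3,28,-11)
river: ρ → (-11,16,15)
closes: descent 1, river 18
min |a| on river = 3

3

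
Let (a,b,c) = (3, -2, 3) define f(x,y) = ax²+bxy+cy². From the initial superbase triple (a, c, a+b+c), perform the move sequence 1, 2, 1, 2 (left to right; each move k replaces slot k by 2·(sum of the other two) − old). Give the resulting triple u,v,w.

start (3,3,4) = (f(1,0),f(0,1),f(1,1))
replace slot 1: 2·(3+4) − 3 = 11 → (11,3,4)
replace slot 2: 2·(11+4) − 3 = 27 → (11,27,4)
replace slot 1: 2·(27+4) − 11 = 51 → (51,27,4)
replace slot 2: 2·(51+4) − 27 = 83 → (51,83,4)

51,83,4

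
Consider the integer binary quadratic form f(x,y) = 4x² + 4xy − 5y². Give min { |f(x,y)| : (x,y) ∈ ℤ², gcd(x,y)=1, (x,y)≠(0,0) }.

river: ρ → (-5,6,3)
river: ρ → (3,6,-5)
river: ρ → (-5,4,4)
river: ρ → (4,4,-5)
closes: descent 0, river 4
min |a| on river = 3

3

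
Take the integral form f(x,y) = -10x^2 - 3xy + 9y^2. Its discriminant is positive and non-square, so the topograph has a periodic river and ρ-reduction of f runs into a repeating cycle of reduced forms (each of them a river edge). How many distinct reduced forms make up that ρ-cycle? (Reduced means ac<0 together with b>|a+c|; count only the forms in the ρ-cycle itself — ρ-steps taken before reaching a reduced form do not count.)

D = 369, ⌊√D⌋ = 19
descent: ρ → (9,3,-10)  [lands on river]
river: ρ → (-10,17,2)
river: ρ → (2,19,-1)
river: ρ → (-1,19,2)
river: ρ → (2,17,-10)
river: ρ → (-10,3,9)
river: ρ → (9,15,-4)
river: ρ → (-4,17,5)
river: ρ → (5,13,-10)
river: ρ → (-10,7,8)
river: ρ → (8,9,-9)
river: ρ → (-9,9,8)
river: ρ → (8,7,-10)
river: ρ → (-10,13,5)
river: ρ → (5,17,-4)
river: ρ → (-4,15,9)
ρ-cycle length = 16 (tail of 1 descent step not counted)

16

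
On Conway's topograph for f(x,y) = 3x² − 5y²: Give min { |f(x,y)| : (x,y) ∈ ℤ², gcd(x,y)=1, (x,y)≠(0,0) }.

descent: ρ → (-5,0,3)
descent: ρ → (3,6,-2)  [lands on river]
river: ρ → (-2,6,3)
closes: descent 2, river 2
min |a| on river = 2

2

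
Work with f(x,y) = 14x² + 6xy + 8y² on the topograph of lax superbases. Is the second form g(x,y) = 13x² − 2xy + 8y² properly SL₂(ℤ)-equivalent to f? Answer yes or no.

D₁ = -412, D₂ = -412
f: flip: (14,6,8)→(8,-6,14)
f: reduced (well bottom): (8,-6,14) with a≤c, −a<b≤a
g: flip: (13,-2,8)→(8,2,13)
g: reduced (well bottom): (8,2,13) with a≤c, −a<b≤a
reduced forms (8, -6, 14) vs (8, 2, 13) ⇒ inequivalent

no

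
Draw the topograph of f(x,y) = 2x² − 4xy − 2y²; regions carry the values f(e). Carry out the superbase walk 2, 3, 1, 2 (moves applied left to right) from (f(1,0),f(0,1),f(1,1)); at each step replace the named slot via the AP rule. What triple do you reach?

start (2,-2,-4) = (f(1,0),f(0,1),f(1,1))
replace slot 2: 2·(2+(-4)) − (-2) = -2 → (2,-2,-4)
replace slot 3: 2·(2+(-2)) − (-4) = 4 → (2,-2,4)
replace slot 1: 2·((-2)+4) − 2 = 2 → (2,-2,4)
replace slot 2: 2·(2+4) − (-2) = 14 → (2,14,4)

2,14,4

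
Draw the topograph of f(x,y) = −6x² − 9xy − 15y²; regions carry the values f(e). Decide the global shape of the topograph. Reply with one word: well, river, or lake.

D = b²−4ac = (-9)² − 4·(-6)·(-15) = -279
D < 0 ⇒ definite ⇒ every region one sign ⇒ single well

well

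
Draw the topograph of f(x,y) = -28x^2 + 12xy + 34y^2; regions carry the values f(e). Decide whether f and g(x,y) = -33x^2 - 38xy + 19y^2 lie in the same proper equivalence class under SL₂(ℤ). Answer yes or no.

D₁ = 3952, D₂ = 3952
river cycle of f (length 12): (34, 56, -6), (-6, 52, 52), (52, 52, -6), (-6, 56, 34), (34, 12, -28), (-28, 44, 18), (18, 28, -44), (-44, 60, 2), (2, 60, -44), (-44, 28, 18), … (2 more)
river cycle of g (length 26): (19, 38, -33), (-33, 28, 24), (24, 20, -37), (-37, 54, 7), (7, 58, -21), (-21, 26, 39), (39, 52, -8), (-8, 60, 11), (11, 50, -33), (-33, 16, 28), … (16 more)
cycles differ ⇒ inequivalent

no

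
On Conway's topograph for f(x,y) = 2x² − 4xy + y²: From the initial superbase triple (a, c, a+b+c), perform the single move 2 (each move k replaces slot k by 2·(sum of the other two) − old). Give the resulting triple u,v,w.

start (2,1,-1) = (f(1,0),f(0,1),f(1,1))
replace slot 2: 2·(2+(-1)) − 1 = 1 → (2,1,-1)

2,1,-1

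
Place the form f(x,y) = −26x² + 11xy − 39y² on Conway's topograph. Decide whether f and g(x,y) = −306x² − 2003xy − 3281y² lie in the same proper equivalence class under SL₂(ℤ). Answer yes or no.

D₁ = -3935, D₂ = -3935
f is negative-definite; reduce −f:
−f: reduced (well bottom): (26,-11,39) with a≤c, −a<b≤a
flip sign back: reduced form of f is (-26,11,-39)
g is negative-definite; reduce −g:
−g: translate: b→167 (≡2003 mod 612), so (306,2003,3281)→(306,167,26)
−g: flip: (306,167,26)→(26,-167,306)
−g: translate: b→-11 (≡-167 mod 52), so (26,-167,306)→(26,-11,39)
−g: reduced (well bottom): (26,-11,39) with a≤c, −a<b≤a
flip sign back: reduced form of g is (-26,11,-39)
reduced forms (-26, 11, -39) vs (-26, 11, -39) ⇒ equivalent

yes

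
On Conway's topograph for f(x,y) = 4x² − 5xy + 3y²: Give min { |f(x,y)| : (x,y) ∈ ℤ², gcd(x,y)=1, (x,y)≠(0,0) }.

translate: b→3 (≡-5 mod 8), so (4,-5,3)→(4,3,2)
flip: (4,3,2)→(2,-3,4)
translate: b→1 (≡-3 mod 4), so (2,-3,4)→(2,1,3)
reduced (well bottom): (2,1,3) with a≤c, −a<b≤a
well minimum = a = 2

2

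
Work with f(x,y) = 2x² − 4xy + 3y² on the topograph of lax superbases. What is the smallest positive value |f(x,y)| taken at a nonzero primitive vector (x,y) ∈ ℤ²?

translate: b→0 (≡-4 mod 4), so (2,-4,3)→(2,0,1)
flip: (2,0,1)→(1,0,2)
reduced (well bottom): (1,0,2) with a≤c, −a<b≤a
well minimum = a = 1

1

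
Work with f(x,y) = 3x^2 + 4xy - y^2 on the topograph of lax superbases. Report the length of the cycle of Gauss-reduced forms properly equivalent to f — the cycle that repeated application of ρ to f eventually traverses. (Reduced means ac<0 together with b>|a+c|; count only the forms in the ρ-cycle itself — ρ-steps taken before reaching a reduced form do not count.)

D = 28, ⌊√D⌋ = 5
river: ρ → (-1,4,3)
river: ρ → (3,2,-2)
river: ρ → (-2,2,3)
river: ρ → (3,4,-1)
ρ-cycle length = 4 (tail of 0 descent steps not counted)

4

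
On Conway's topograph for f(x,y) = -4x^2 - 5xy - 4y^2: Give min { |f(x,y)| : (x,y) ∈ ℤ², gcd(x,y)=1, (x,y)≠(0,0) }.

translate: b→-3 (≡5 mod 8), so (4,5,4)→(4,-3,3)
flip: (4,-3,3)→(3,3,4)
reduced (well bottom): (3,3,4) with a≤c, −a<b≤a
well minimum |f| = |-3| = 3 (negative-definite)

3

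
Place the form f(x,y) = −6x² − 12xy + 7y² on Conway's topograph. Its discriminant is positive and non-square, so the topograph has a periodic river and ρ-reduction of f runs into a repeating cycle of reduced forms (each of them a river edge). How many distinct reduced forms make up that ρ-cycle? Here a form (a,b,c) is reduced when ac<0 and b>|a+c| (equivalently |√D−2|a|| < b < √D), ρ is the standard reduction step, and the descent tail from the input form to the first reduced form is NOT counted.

D = 312, ⌊√D⌋ = 17
descent: ρ → (7,12,-6)  [lands on river]
river: ρ → (-6,12,7)
river: ρ → (7,16,-2)
river: ρ → (-2,16,7)
ρ-cycle length = 4 (tail of 1 descent step not counted)

4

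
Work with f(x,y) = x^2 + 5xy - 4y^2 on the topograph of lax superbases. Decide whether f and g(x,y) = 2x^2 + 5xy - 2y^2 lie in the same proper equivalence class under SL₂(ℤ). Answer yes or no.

D₁ = 41, D₂ = 41
river cycle of f (length 10): (-4, 3, 2), (2, 5, -2), (-2, 3, 4), (4, 5, -1), (-1, 5, 4), (4, 3, -2), (-2, 5, 2), (2, 3, -4), (-4, 5, 1), (1, 5, -4)
river cycle of g (length 10): (-2, 3, 4), (4, 5, -1), (-1, 5, 4), (4, 3, -2), (-2, 5, 2), (2, 3, -4), (-4, 5, 1), (1, 5, -4), (-4, 3, 2), (2, 5, -2)
cycles coincide ⇒ equivalent

yes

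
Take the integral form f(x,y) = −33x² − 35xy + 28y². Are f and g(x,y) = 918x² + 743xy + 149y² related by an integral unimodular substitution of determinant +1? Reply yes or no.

D₁ = 4921, D₂ = 4921
river cycle of f (length 60): (28, 35, -33), (-33, 31, 30), (30, 29, -34), (-34, 39, 25), (25, 61, -12), (-12, 59, 30), (30, 61, -10), (-10, 59, 36), (36, 13, -33), (-33, 53, 16), … (50 more)
river cycle of g (length 60): (28, 35, -33), (-33, 31, 30), (30, 29, -34), (-34, 39, 25), (25, 61, -12), (-12, 59, 30), (30, 61, -10), (-10, 59, 36), (36, 13, -33), (-33, 53, 16), … (50 more)
cycles coincide ⇒ equivalent

yes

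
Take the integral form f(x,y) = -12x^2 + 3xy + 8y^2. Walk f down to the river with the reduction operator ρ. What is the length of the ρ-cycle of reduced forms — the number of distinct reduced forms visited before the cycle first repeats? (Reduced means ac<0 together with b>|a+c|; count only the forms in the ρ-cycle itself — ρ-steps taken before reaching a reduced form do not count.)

D = 393, ⌊√D⌋ = 19
descent: ρ → (8,13,-7)  [lands on river]
river: ρ → (-7,15,6)
river: ρ → (6,9,-13)
river: ρ → (-13,17,2)
river: ρ → (2,19,-4)
river: ρ → (-4,13,14)
river: ρ → (14,15,-3)
river: ρ → (-3,15,14)
river: ρ → (14,13,-4)
river: ρ → (-4,19,2)
river: ρ → (2,17,-13)
river: ρ → (-13,9,6)
river: ρ → (6,15,-7)
river: ρ → (-7,13,8)
river: ρ → (8,19,-1)
river: ρ → (-1,19,8)
ρ-cycle length = 16 (tail of 1 descent step not counted)

16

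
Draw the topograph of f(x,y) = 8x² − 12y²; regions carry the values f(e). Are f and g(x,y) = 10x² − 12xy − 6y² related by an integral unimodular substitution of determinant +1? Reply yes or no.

D₁ = 384, D₂ = 384
river cycle of f (length 2): (8, 16, -4), (-4, 16, 8)
river cycle of g (length 4): (-6, 12, 10), (10, 8, -8), (-8, 8, 10), (10, 12, -6)
cycles differ ⇒ inequivalent

no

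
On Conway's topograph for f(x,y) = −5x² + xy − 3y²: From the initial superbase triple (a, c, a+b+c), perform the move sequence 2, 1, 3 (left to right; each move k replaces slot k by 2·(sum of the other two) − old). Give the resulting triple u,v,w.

start (-5,-3,-7) = (f(1,0),f(0,1),f(1,1))
replace slot 2: 2·((-5)+(-7)) − (-3) = -21 → (-5,-21,-7)
replace slot 1: 2·((-21)+(-7)) − (-5) = -51 → (-51,-21,-7)
replace slot 3: 2·((-51)+(-21)) − (-7) = -137 → (-51,-21,-137)

-51,-21,-137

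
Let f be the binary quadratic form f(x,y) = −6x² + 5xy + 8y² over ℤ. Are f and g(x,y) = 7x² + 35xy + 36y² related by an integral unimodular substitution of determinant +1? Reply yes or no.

D₁ = 217, D₂ = 217
river cycle of f (length 16): (8, 11, -3), (-3, 13, 4), (4, 11, -6), (-6, 13, 2), (2, 11, -12), (-12, 13, 1), (1, 13, -12), (-12, 11, 2), (2, 13, -6), (-6, 11, 4), … (6 more)
river cycle of g (length 16): (7, 7, -6), (-6, 5, 8), (8, 11, -3), (-3, 13, 4), (4, 11, -6), (-6, 13, 2), (2, 11, -12), (-12, 13, 1), (1, 13, -12), (-12, 11, 2), … (6 more)
cycles coincide ⇒ equivalent

yes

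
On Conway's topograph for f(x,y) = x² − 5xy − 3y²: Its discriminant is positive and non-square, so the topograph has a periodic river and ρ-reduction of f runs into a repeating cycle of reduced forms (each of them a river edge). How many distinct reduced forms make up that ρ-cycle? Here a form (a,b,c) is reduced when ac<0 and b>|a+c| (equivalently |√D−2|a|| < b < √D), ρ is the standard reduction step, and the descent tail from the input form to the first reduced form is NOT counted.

D = 37, ⌊√D⌋ = 6
descent: ρ → (-3,5,1)  [lands on river]
river: ρ → (1,5,-3)
river: ρ → (-3,1,3)
river: ρ → (3,5,-1)
river: ρ → (-1,5,3)
river: ρ → (3,1,-3)
ρ-cycle length = 6 (tail of 1 descent step not counted)

6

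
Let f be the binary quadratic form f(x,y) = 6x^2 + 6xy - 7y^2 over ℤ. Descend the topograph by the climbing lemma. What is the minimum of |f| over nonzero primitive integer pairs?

river: ρ → (-7,8,5)
river: ρ → (5,12,-3)
river: ρ → (-3,12,5)
river: ρ → (5,8,-7)
river: ρ → (-7,6,6)
river: ρ → (6,6,-7)
closes: descent 0, river 6
min |a| on river = 3

3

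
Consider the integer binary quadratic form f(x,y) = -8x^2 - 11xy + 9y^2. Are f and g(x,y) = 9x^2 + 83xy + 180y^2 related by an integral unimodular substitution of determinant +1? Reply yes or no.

D₁ = 409, D₂ = 409
river cycle of f (length 54): (9, 11, -8), (-8, 5, 12), (12, 19, -1), (-1, 19, 12), (12, 5, -8), (-8, 11, 9), (9, 7, -10), (-10, 13, 6), (6, 11, -12), (-12, 13, 5), … (44 more)
river cycle of g (length 54): (9, 11, -8), (-8, 5, 12), (12, 19, -1), (-1, 19, 12), (12, 5, -8), (-8, 11, 9), (9, 7, -10), (-10, 13, 6), (6, 11, -12), (-12, 13, 5), … (44 more)
cycles coincide ⇒ equivalent

yes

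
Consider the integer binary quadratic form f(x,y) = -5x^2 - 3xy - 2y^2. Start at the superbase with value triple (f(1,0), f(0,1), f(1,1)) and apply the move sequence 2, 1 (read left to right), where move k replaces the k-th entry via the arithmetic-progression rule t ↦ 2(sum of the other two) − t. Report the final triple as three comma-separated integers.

start (-5,-2,-10) = (f(1,0),f(0,1),f(1,1))
replace slot 2: 2·((-5)+(-10)) − (-2) = -28 → (-5,-28,-10)
replace slot 1: 2·((-28)+(-10)) − (-5) = -71 → (-71,-28,-10)

-71,-28,-10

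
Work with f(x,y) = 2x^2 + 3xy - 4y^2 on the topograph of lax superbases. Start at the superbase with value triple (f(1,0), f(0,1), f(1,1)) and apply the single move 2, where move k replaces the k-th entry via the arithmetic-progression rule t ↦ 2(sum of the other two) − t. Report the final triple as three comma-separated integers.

start (2,-4,1) = (f(1,0),f(0,1),f(1,1))
replace slot 2: 2·(2+1) − (-4) = 10 → (2,10,1)

2,10,1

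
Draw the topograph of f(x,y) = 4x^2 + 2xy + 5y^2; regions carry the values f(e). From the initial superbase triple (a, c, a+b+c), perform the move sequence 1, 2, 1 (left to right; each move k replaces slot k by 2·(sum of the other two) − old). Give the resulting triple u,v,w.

start (4,5,11) = (f(1,0),f(0,1),f(1,1))
replace slot 1: 2·(5+11) − 4 = 28 → (28,5,11)
replace slot 2: 2·(28+11) − 5 = 73 → (28,73,11)
replace slot 1: 2·(73+11) − 28 = 140 → (140,73,11)

140,73,11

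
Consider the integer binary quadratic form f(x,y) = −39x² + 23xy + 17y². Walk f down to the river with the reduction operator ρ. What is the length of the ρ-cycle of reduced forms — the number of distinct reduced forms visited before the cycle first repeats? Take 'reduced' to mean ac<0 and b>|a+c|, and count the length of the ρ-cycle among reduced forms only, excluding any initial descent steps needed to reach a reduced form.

D = 3181, ⌊√D⌋ = 56
river: ρ → (17,45,-17)
river: ρ → (-17,23,39)
river: ρ → (39,55,-1)
river: ρ → (-1,55,39)
river: ρ → (39,23,-17)
river: ρ → (-17,45,17)
river: ρ → (17,23,-39)
river: ρ → (-39,55,1)
river: ρ → (1,55,-39)
river: ρ → (-39,23,17)
ρ-cycle length = 10 (tail of 0 descent steps not counted)

10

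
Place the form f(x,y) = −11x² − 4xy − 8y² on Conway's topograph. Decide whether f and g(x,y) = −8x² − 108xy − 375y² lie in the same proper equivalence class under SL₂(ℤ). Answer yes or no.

D₁ = -336, D₂ = -336
f is negative-definite; reduce −f:
−f: flip: (11,4,8)→(8,-4,11)
−f: reduced (well bottom): (8,-4,11) with a≤c, −a<b≤a
flip sign back: reduced form of f is (-8,4,-11)
g is negative-definite; reduce −g:
−g: translate: b→-4 (≡108 mod 16), so (8,108,375)→(8,-4,11)
−g: reduced (well bottom): (8,-4,11) with a≤c, −a<b≤a
flip sign back: reduced form of g is (-8,4,-11)
reduced forms (-8, 4, -11) vs (-8, 4, -11) ⇒ equivalent

yes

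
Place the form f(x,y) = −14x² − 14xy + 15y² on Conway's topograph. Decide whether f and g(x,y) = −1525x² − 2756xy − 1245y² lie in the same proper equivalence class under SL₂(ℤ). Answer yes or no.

D₁ = 1036, D₂ = 1036
river cycle of f (length 18): (15, 14, -14), (-14, 14, 15), (15, 16, -13), (-13, 10, 18), (18, 26, -5), (-5, 24, 23), (23, 22, -6), (-6, 26, 15), (15, 4, -17), (-17, 30, 2), … (8 more)
river cycle of g (length 18): (-14, 14, 15), (15, 16, -13), (-13, 10, 18), (18, 26, -5), (-5, 24, 23), (23, 22, -6), (-6, 26, 15), (15, 4, -17), (-17, 30, 2), (2, 30, -17), … (8 more)
cycles coincide ⇒ equivalent

yes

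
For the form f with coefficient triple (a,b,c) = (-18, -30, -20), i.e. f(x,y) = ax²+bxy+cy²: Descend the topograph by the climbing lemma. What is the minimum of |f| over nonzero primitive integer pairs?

translate: b→-6 (≡30 mod 36), so (18,30,20)→(18,-6,8)
flip: (18,-6,8)→(8,6,18)
reduced (well bottom): (8,6,18) with a≤c, −a<b≤a
well minimum |f| = |-8| = 8 (negative-definite)

8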